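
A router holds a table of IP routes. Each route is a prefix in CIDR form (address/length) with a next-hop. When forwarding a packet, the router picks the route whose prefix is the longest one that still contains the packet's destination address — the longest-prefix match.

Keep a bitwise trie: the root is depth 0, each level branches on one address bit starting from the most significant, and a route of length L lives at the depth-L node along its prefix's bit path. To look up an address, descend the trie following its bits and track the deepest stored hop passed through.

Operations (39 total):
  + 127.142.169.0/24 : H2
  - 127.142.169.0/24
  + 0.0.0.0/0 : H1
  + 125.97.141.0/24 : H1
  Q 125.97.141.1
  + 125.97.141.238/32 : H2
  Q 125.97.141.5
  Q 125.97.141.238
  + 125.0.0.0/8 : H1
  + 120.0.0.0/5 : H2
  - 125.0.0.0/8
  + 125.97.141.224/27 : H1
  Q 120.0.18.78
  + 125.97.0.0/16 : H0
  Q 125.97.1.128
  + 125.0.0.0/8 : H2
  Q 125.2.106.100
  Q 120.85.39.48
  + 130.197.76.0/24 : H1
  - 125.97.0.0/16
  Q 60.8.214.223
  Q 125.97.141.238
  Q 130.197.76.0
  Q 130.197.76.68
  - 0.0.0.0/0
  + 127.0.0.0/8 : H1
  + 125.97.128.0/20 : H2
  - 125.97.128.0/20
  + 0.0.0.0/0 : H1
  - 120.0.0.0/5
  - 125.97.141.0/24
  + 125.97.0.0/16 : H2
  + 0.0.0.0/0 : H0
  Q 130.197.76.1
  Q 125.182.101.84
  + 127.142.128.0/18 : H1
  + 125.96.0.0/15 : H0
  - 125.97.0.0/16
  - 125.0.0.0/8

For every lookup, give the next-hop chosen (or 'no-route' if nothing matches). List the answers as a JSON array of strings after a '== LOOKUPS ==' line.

Trace:
  add 127.142.169.0/24 -> H2 at depth 24
  del 127.142.169.0/24 (clear depth 24)
  add 0.0.0.0/0 -> H1 at depth 0
  add 125.97.141.0/24 -> H1 at depth 24
  ? 125.97.141.1  path d0:H1→d1:-→d2:-→d3:-→d4:-→d5:-→d6:-→d7:-→d8:-→d9:-→d10:-→d11:-→d12:-→d13:-→d14:-→d15:-→d16:-→d17:-→d18:-→d19:-→d20:-→d21:-→d22:-→d23:-→d24:H1  best=H1
  add 125.97.141.238/32 -> H2 at depth 32
  ? 125.97.141.5  path d0:H1→d1:-→d2:-→d3:-→d4:-→d5:-→d6:-→d7:-→d8:-→d9:-→d10:-→d11:-→d12:-→d13:-→d14:-→d15:-→d16:-→d17:-→d18:-→d19:-→d20:-→d21:-→d22:-→d23:-→d24:H1  best=H1
  ? 125.97.141.238  path d0:H1→d1:-→d2:-→d3:-→d4:-→d5:-→d6:-→d7:-→d8:-→d9:-→d10:-→d11:-→d12:-→d13:-→d14:-→d15:-→d16:-→d17:-→d18:-→d19:-→d20:-→d21:-→d22:-→d23:-→d24:H1→d25:-→d26:-→d27:-→d28:-→d29:-→d30:-→d31:-→d32:H2  best=H2
  add 125.0.0.0/8 -> H1 at depth 8
  add 120.0.0.0/5 -> H2 at depth 5
  del 125.0.0.0/8 (clear depth 8)
  add 125.97.141.224/27 -> H1 at depth 27
  ? 120.0.18.78  path d0:H1→d1:-→d2:-→d3:-→d4:-→d5:H2  best=H2
  add 125.97.0.0/16 -> H0 at depth 16
  ? 125.97.1.128  path d0:H1→d1:-→d2:-→d3:-→d4:-→d5:H2→d6:-→d7:-→d8:-→d9:-→d10:-→d11:-→d12:-→d13:-→d14:-→d15:-→d16:H0  best=H0
  add 125.0.0.0/8 -> H2 at depth 8
  ? 125.2.106.100  path d0:H1→d1:-→d2:-→d3:-→d4:-→d5:H2→d6:-→d7:-→d8:H2→d9:-  best=H2
  ? 120.85.39.48  path d0:H1→d1:-→d2:-→d3:-→d4:-→d5:H2  best=H2
  add 130.197.76.0/24 -> H1 at depth 24
  del 125.97.0.0/16 (clear depth 16)
  ? 60.8.214.223  path d0:H1→d1:-  best=H1
  ? 125.97.141.238  path d0:H1→d1:-→d2:-→d3:-→d4:-→d5:H2→d6:-→d7:-→d8:H2→d9:-→d10:-→d11:-→d12:-→d13:-→d14:-→d15:-→d16:-→d17:-→d18:-→d19:-→d20:-→d21:-→d22:-→d23:-→d24:H1→d25:-→d26:-→d27:H1→d28:-→d29:-→d30:-→d31:-→d32:H2  best=H2
  ? 130.197.76.0  path d0:H1→d1:-→d2:-→d3:-→d4:-→d5:-→d6:-→d7:-→d8:-→d9:-→d10:-→d11:-→d12:-→d13:-→d14:-→d15:-→d16:-→d17:-→d18:-→d19:-→d20:-→d21:-→d22:-→d23:-→d24:H1  best=H1
  ? 130.197.76.68  path d0:H1→d1:-→d2:-→d3:-→d4:-→d5:-→d6:-→d7:-→d8:-→d9:-→d10:-→d11:-→d12:-→d13:-→d14:-→d15:-→d16:-→d17:-→d18:-→d19:-→d20:-→d21:-→d22:-→d23:-→d24:H1  best=H1
  del 0.0.0.0/0 (clear depth 0)
  add 127.0.0.0/8 -> H1 at depth 8
  add 125.97.128.0/20 -> H2 at depth 20
  del 125.97.128.0/20 (clear depth 20)
  add 0.0.0.0/0 -> H1 at depth 0
  del 120.0.0.0/5 (clear depth 5)
  del 125.97.141.0/24 (clear depth 24)
  add 125.97.0.0/16 -> H2 at depth 16
  add 0.0.0.0/0 -> H0 at depth 0
  ? 130.197.76.1  path d0:H0→d1:-→d2:-→d3:-→d4:-→d5:-→d6:-→d7:-→d8:-→d9:-→d10:-→d11:-→d12:-→d13:-→d14:-→d15:-→d16:-→d17:-→d18:-→d19:-→d20:-→d21:-→d22:-→d23:-→d24:H1  best=H1
  ? 125.182.101.84  path d0:H0→d1:-→d2:-→d3:-→d4:-→d5:-→d6:-→d7:-→d8:H2  best=H2
  add 127.142.128.0/18 -> H1 at depth 18
  add 125.96.0.0/15 -> H0 at depth 15
  del 125.97.0.0/16 (clear depth 16)
  del 125.0.0.0/8 (clear depth 8)

== LOOKUPS ==
["H1","H1","H2","H2","H0","H2","H2","H1","H2","H1","H1","H1","H2"]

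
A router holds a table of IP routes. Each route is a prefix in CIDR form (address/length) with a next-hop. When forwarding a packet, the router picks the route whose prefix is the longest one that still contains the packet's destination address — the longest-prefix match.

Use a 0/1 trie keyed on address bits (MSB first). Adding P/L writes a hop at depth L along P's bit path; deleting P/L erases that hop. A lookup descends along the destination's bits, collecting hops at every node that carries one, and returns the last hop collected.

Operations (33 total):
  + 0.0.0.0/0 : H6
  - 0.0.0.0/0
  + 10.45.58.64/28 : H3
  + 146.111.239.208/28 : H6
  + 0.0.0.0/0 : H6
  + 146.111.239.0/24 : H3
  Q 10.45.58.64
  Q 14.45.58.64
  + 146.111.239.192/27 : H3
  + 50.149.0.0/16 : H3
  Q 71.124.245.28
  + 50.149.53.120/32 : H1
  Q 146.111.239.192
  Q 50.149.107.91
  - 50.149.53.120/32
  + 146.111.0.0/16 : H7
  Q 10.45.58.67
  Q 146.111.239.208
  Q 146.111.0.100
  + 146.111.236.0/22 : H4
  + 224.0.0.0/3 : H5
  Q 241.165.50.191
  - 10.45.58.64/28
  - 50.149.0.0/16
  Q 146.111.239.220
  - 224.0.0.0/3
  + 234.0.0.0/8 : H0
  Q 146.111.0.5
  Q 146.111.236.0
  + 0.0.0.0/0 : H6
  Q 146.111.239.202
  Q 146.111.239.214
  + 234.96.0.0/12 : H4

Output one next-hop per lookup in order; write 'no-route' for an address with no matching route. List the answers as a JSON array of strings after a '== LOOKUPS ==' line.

Apply in order:
  + 0.0.0.0/0 (H6) depth=0
  del 0.0.0.0/0 (clear depth 0)
  + 10.45.58.64/28 (H3) depth=28
  + 146.111.239.208/28 (H6) depth=28
  + 0.0.0.0/0 (H6) depth=0
  + 146.111.239.0/24 (H3) depth=24
  lookup 10.45.58.64: bits 0000101000101101001110100100 walk d0:H6→d1:-→d2:-→d3:-→d4:-→d5:-→d6:-→d7:-→d8:-→d9:-→d10:-→d11:-→d12:-→d13:-→d14:-→d15:-→d16:-→d17:-→d18:-→d19:-→d20:-→d21:-→d22:-→d23:-→d24:-→d25:-→d26:-→d27:-→d28:H3 -> H3
  lookup 14.45.58.64: bits 00001 walk d0:H6→d1:-→d2:-→d3:-→d4:-→d5:- -> H6
  + 146.111.239.192/27 (H3) depth=27
  + 50.149.0.0/16 (H3) depth=16
  lookup 71.124.245.28: bits 0 walk d0:H6→d1:- -> H6
  + 50.149.53.120/32 (H1) depth=32
  lookup 146.111.239.192: bits 100100100110111111101111110 walk d0:H6→d1:-→d2:-→d3:-→d4:-→d5:-→d6:-→d7:-→d8:-→d9:-→d10:-→d11:-→d12:-→d13:-→d14:-→d15:-→d16:-→d17:-→d18:-→d19:-→d20:-→d21:-→d22:-→d23:-→d24:H3→d25:-→d26:-→d27:H3 -> H3
  lookup 50.149.107.91: bits 00110010100101010 walk d0:H6→d1:-→d2:-→d3:-→d4:-→d5:-→d6:-→d7:-→d8:-→d9:-→d10:-→d11:-→d12:-→d13:-→d14:-→d15:-→d16:H3→d17:- -> H3
  del 50.149.53.120/32 (clear depth 32)
  + 146.111.0.0/16 (H7) depth=16
  lookup 10.45.58.67: bits 0000101000101101001110100100 walk d0:H6→d1:-→d2:-→d3:-→d4:-→d5:-→d6:-→d7:-→d8:-→d9:-→d10:-→d11:-→d12:-→d13:-→d14:-→d15:-→d16:-→d17:-→d18:-→d19:-→d20:-→d21:-→d22:-→d23:-→d24:-→d25:-→d26:-→d27:-→d28:H3 -> H3
  lookup 146.111.239.208: bits 1001001001101111111011111101 walk d0:H6→d1:-→d2:-→d3:-→d4:-→d5:-→d6:-→d7:-→d8:-→d9:-→d10:-→d11:-→d12:-→d13:-→d14:-→d15:-→d16:H7→d17:-→d18:-→d19:-→d20:-→d21:-→d22:-→d23:-→d24:H3→d25:-→d26:-→d27:H3→d28:H6 -> H6
  lookup 146.111.0.100: bits 1001001001101111 walk d0:H6→d1:-→d2:-→d3:-→d4:-→d5:-→d6:-→d7:-→d8:-→d9:-→d10:-→d11:-→d12:-→d13:-→d14:-→d15:-→d16:H7 -> H7
  + 146.111.236.0/22 (H4) depth=22
  + 224.0.0.0/3 (H5) depth=3
  lookup 241.165.50.191: bits 111 walk d0:H6→d1:-→d2:-→d3:H5 -> H5
  del 10.45.58.64/28 (clear depth 28)
  del 50.149.0.0/16 (clear depth 16)
  lookup 146.111.239.220: bits 1001001001101111111011111101 walk d0:H6→d1:-→d2:-→d3:-→d4:-→d5:-→d6:-→d7:-→d8:-→d9:-→d10:-→d11:-→d12:-→d13:-→d14:-→d15:-→d16:H7→d17:-→d18:-→d19:-→d20:-→d21:-→d22:H4→d23:-→d24:H3→d25:-→d26:-→d27:H3→d28:H6 -> H6
  del 224.0.0.0/3 (clear depth 3)
  + 234.0.0.0/8 (H0) depth=8
  lookup 146.111.0.5: bits 1001001001101111 walk d0:H6→d1:-→d2:-→d3:-→d4:-→d5:-→d6:-→d7:-→d8:-→d9:-→d10:-→d11:-→d12:-→d13:-→d14:-→d15:-→d16:H7 -> H7
  lookup 146.111.236.0: bits 1001001001101111111011 walk d0:H6→d1:-→d2:-→d3:-→d4:-→d5:-→d6:-→d7:-→d8:-→d9:-→d10:-→d11:-→d12:-→d13:-→d14:-→d15:-→d16:H7→d17:-→d18:-→d19:-→d20:-→d21:-→d22:H4 -> H4
  + 0.0.0.0/0 (H6) depth=0
  lookup 146.111.239.202: bits 100100100110111111101111110 walk d0:H6→d1:-→d2:-→d3:-→d4:-→d5:-→d6:-→d7:-→d8:-→d9:-→d10:-→d11:-→d12:-→d13:-→d14:-→d15:-→d16:H7→d17:-→d18:-→d19:-→d20:-→d21:-→d22:H4→d23:-→d24:H3→d25:-→d26:-→d27:H3 -> H3
  lookup 146.111.239.214: bits 1001001001101111111011111101 walk d0:H6→d1:-→d2:-→d3:-→d4:-→d5:-→d6:-→d7:-→d8:-→d9:-→d10:-→d11:-→d12:-→d13:-→d14:-→d15:-→d16:H7→d17:-→d18:-→d19:-→d20:-→d21:-→d22:H4→d23:-→d24:H3→d25:-→d26:-→d27:H3→d28:H6 -> H6
  + 234.96.0.0/12 (H4) depth=12

== LOOKUPS ==
["H3","H6","H6","H3","H3","H3","H6","H7","H5","H6","H7","H4","H3","H6"]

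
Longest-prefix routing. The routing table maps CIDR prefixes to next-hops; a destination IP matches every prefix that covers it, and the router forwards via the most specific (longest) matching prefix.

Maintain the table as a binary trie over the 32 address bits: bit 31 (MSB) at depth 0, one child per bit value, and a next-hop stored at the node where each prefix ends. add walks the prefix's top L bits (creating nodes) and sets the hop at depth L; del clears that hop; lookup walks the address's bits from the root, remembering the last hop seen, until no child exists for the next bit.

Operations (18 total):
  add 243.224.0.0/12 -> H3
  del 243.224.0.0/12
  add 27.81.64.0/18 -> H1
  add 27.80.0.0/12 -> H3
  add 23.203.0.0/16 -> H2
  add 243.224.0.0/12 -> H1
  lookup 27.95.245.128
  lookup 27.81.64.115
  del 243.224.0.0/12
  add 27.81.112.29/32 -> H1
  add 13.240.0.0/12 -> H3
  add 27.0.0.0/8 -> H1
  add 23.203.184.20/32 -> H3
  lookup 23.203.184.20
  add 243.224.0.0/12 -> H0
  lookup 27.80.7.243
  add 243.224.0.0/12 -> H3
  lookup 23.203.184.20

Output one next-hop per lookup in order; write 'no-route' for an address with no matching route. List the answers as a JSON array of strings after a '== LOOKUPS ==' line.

Trace:
  + 243.224.0.0/12 (H3) depth=12
  - 243.224.0.0/12 clear@12
  + 27.81.64.0/18 (H1) depth=18
  + 27.80.0.0/12 (H3) depth=12
  + 23.203.0.0/16 (H2) depth=16
  + 243.224.0.0/12 (H1) depth=12
  Q 27.95.245.128: descend 000110110101 ; hops seen [H3] ; pick H3
  Q 27.81.64.115: descend 000110110101000101 ; hops seen [H3,H1] ; pick H1
  - 243.224.0.0/12 clear@12
  + 27.81.112.29/32 (H1) depth=32
  + 13.240.0.0/12 (H3) depth=12
  + 27.0.0.0/8 (H1) depth=8
  + 23.203.184.20/32 (H3) depth=32
  Q 23.203.184.20: descend 00010111110010111011100000010100 ; hops seen [H2,H3] ; pick H3
  + 243.224.0.0/12 (H0) depth=12
  Q 27.80.7.243: descend 000110110101000 ; hops seen [H1,H3] ; pick H3
  + 243.224.0.0/12 (H3) depth=12
  Q 23.203.184.20: descend 00010111110010111011100000010100 ; hops seen [H2,H3] ; pick H3

== LOOKUPS ==
["H3","H1","H3","H3","H3"]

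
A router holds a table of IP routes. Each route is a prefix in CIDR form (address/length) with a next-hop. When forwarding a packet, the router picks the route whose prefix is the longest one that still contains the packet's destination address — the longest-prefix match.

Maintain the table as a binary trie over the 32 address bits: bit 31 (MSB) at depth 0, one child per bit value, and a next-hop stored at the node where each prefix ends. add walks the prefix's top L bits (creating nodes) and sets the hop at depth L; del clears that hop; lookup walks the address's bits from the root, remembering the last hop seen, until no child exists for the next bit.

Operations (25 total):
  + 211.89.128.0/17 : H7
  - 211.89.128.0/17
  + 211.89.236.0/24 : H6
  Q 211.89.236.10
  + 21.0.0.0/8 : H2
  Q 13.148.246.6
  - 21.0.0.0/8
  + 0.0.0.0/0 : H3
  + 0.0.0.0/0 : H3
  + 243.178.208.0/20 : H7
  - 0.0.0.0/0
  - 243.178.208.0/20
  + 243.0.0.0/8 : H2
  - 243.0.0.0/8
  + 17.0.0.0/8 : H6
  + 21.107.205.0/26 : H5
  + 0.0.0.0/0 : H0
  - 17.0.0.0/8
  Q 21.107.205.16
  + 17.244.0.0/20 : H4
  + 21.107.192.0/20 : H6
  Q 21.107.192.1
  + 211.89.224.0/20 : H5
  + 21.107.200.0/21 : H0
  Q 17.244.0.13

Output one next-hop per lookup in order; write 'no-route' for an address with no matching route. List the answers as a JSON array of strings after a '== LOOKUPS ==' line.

Trace:
  + 211.89.128.0/17 (H7) depth=17
  del 211.89.128.0/17 (clear depth 17)
  + 211.89.236.0/24 (H6) depth=24
  Q 211.89.236.10: descend 110100110101100111101100 ; hops seen [H6] ; pick H6
  + 21.0.0.0/8 (H2) depth=8
  Q 13.148.246.6: descend 000 ; hops seen [∅] ; pick no-route
  del 21.0.0.0/8 (clear depth 8)
  + 0.0.0.0/0 (H3) depth=0
  + 0.0.0.0/0 (H3) depth=0
  + 243.178.208.0/20 (H7) depth=20
  del 0.0.0.0/0 (clear depth 0)
  del 243.178.208.0/20 (clear depth 20)
  + 243.0.0.0/8 (H2) depth=8
  del 243.0.0.0/8 (clear depth 8)
  + 17.0.0.0/8 (H6) depth=8
  + 21.107.205.0/26 (H5) depth=26
  + 0.0.0.0/0 (H0) depth=0
  del 17.0.0.0/8 (clear depth 8)
  Q 21.107.205.16: descend 00010101011010111100110100 ; hops seen [H0,H5] ; pick H5
  + 17.244.0.0/20 (H4) depth=20
  + 21.107.192.0/20 (H6) depth=20
  Q 21.107.192.1: descend 00010101011010111100 ; hops seen [H0,H6] ; pick H6
  + 211.89.224.0/20 (H5) depth=20
  + 21.107.200.0/21 (H0) depth=21
  Q 17.244.0.13: descend 00010001111101000000 ; hops seen [H0,H4] ; pick H4

== LOOKUPS ==
["H6","no-route","H5","H6","H4"]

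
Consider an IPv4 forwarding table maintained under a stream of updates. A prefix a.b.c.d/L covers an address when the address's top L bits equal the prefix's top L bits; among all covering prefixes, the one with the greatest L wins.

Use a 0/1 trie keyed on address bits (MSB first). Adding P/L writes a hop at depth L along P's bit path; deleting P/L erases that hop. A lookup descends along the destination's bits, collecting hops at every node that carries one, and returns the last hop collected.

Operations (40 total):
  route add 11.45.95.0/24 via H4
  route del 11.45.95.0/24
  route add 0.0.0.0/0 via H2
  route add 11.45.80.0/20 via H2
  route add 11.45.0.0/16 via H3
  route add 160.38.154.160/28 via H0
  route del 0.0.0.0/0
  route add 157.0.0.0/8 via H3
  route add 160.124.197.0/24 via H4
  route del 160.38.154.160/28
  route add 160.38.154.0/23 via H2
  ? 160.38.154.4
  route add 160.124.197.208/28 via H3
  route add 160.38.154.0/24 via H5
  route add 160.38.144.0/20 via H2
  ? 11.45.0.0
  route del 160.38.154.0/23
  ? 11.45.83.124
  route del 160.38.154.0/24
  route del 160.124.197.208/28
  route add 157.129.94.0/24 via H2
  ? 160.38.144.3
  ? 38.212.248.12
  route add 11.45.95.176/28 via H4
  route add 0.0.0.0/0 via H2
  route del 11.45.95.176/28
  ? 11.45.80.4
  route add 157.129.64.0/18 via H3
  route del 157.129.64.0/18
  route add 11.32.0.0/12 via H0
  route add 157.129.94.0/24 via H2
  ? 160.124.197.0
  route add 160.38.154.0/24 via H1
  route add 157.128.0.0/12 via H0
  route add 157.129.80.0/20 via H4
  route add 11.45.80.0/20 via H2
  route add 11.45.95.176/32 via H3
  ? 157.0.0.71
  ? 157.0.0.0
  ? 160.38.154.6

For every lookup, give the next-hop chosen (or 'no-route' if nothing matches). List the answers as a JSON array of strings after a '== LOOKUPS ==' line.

Process each operation:
  add 11.45.95.0/24 -> H4 at depth 24
  - 11.45.95.0/24 clear@24
  add 0.0.0.0/0 -> H2 at depth 0
  add 11.45.80.0/20 -> H2 at depth 20
  add 11.45.0.0/16 -> H3 at depth 16
  add 160.38.154.160/28 -> H0 at depth 28
  - 0.0.0.0/0 clear@0
  add 157.0.0.0/8 -> H3 at depth 8
  add 160.124.197.0/24 -> H4 at depth 24
  - 160.38.154.160/28 clear@28
  add 160.38.154.0/23 -> H2 at depth 23
  Q 160.38.154.4: descend 101000000010011010011010 ; hops seen [H2] ; pick H2
  add 160.124.197.208/28 -> H3 at depth 28
  add 160.38.154.0/24 -> H5 at depth 24
  add 160.38.144.0/20 -> H2 at depth 20
  Q 11.45.0.0: descend 00001011001011010 ; hops seen [H3] ; pick H3
  - 160.38.154.0/23 clear@23
  Q 11.45.83.124: descend 00001011001011010101 ; hops seen [H3,H2] ; pick H2
  - 160.38.154.0/24 clear@24
  - 160.124.197.208/28 clear@28
  add 157.129.94.0/24 -> H2 at depth 24
  Q 160.38.144.3: descend 10100000001001101001 ; hops seen [H2] ; pick H2
  Q 38.212.248.12: descend 00 ; hops seen [∅] ; pick no-route
  add 11.45.95.176/28 -> H4 at depth 28
  add 0.0.0.0/0 -> H2 at depth 0
  - 11.45.95.176/28 clear@28
  Q 11.45.80.4: descend 00001011001011010101 ; hops seen [H2,H3,H2] ; pick H2
  add 157.129.64.0/18 -> H3 at depth 18
  - 157.129.64.0/18 clear@18
  add 11.32.0.0/12 -> H0 at depth 12
  add 157.129.94.0/24 -> H2 at depth 24
  Q 160.124.197.0: descend 101000000111110011000101 ; hops seen [H2,H4] ; pick H4
  add 160.38.154.0/24 -> H1 at depth 24
  add 157.128.0.0/12 -> H0 at depth 12
  add 157.129.80.0/20 -> H4 at depth 20
  add 11.45.80.0/20 -> H2 at depth 20
  add 11.45.95.176/32 -> H3 at depth 32
  Q 157.0.0.71: descend 10011101 ; hops seen [H2,H3] ; pick H3
  Q 157.0.0.0: descend 10011101 ; hops seen [H2,H3] ; pick H3
  Q 160.38.154.6: descend 101000000010011010011010 ; hops seen [H2,H2,H1] ; pick H1

== LOOKUPS ==
["H2","H3","H2","H2","no-route","H2","H4","H3","H3","H1"]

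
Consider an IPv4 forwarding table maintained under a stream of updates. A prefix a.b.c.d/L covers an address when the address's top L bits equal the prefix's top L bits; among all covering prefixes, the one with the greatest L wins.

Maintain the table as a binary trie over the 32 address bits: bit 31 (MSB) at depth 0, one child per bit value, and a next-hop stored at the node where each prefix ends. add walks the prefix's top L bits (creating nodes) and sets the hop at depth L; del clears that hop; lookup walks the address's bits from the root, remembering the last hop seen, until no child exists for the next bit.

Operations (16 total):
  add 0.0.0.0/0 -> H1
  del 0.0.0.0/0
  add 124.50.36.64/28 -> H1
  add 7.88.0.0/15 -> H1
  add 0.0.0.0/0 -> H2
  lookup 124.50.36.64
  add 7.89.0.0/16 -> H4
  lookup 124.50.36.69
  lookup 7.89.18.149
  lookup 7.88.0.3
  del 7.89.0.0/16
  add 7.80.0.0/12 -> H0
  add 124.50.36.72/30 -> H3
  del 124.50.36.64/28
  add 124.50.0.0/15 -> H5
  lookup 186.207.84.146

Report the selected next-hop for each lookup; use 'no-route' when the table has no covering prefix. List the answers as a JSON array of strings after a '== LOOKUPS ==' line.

Process each operation:
  add 0.0.0.0/0 -> H1 at depth 0
  - 0.0.0.0/0 clear@0
  add 124.50.36.64/28 -> H1 at depth 28
  add 7.88.0.0/15 -> H1 at depth 15
  add 0.0.0.0/0 -> H2 at depth 0
  lookup 124.50.36.64: bits 0111110000110010001001000100 walk d0:H2→d1:-→d2:-→d3:-→d4:-→d5:-→d6:-→d7:-→d8:-→d9:-→d10:-→d11:-→d12:-→d13:-→d14:-→d15:-→d16:-→d17:-→d18:-→d19:-→d20:-→d21:-→d22:-→d23:-→d24:-→d25:-→d26:-→d27:-→d28:H1 -> H1
  add 7.89.0.0/16 -> H4 at depth 16
  lookup 124.50.36.69: bits 0111110000110010001001000100 walk d0:H2→d1:-→d2:-→d3:-→d4:-→d5:-→d6:-→d7:-→d8:-→d9:-→d10:-→d11:-→d12:-→d13:-→d14:-→d15:-→d16:-→d17:-→d18:-→d19:-→d20:-→d21:-→d22:-→d23:-→d24:-→d25:-→d26:-→d27:-→d28:H1 -> H1
  lookup 7.89.18.149: bits 0000011101011001 walk d0:H2→d1:-→d2:-→d3:-→d4:-→d5:-→d6:-→d7:-→d8:-→d9:-→d10:-→d11:-→d12:-→d13:-→d14:-→d15:H1→d16:H4 -> H4
  lookup 7.88.0.3: bits 000001110101100 walk d0:H2→d1:-→d2:-→d3:-→d4:-→d5:-→d6:-→d7:-→d8:-→d9:-→d10:-→d11:-→d12:-→d13:-→d14:-→d15:H1 -> H1
  - 7.89.0.0/16 clear@16
  add 7.80.0.0/12 -> H0 at depth 12
  add 124.50.36.72/30 -> H3 at depth 30
  - 124.50.36.64/28 clear@28
  add 124.50.0.0/15 -> H5 at depth 15
  lookup 186.207.84.146: bits ε walk d0:H2 -> H2

== LOOKUPS ==
["H1","H1","H4","H1","H2"]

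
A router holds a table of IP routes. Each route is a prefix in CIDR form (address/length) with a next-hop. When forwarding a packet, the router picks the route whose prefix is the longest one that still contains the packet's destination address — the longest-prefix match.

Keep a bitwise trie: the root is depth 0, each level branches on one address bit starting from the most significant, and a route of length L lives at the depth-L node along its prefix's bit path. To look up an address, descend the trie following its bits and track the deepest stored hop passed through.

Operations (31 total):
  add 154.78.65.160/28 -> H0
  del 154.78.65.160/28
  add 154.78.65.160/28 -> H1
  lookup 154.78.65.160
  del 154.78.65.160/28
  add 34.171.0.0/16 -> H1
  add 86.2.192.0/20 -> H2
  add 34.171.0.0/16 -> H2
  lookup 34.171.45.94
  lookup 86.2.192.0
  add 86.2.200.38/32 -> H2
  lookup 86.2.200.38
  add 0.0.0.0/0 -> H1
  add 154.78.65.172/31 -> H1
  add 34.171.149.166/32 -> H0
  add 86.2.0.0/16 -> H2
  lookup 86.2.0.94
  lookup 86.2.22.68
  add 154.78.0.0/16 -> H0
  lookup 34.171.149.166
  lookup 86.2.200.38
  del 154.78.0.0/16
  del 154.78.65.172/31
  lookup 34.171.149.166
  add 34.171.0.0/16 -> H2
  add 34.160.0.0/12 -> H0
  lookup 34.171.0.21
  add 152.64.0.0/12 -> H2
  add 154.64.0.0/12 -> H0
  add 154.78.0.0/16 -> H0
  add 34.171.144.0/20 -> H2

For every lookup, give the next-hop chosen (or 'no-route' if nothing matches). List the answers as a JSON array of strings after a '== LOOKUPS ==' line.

Apply in order:
  + 154.78.65.160/28 (H0) depth=28
  del 154.78.65.160/28 (clear depth 28)
  + 154.78.65.160/28 (H1) depth=28
  ? 154.78.65.160  path d0:-→d1:-→d2:-→d3:-→d4:-→d5:-→d6:-→d7:-→d8:-→d9:-→d10:-→d11:-→d12:-→d13:-→d14:-→d15:-→d16:-→d17:-→d18:-→d19:-→d20:-→d21:-→d22:-→d23:-→d24:-→d25:-→d26:-→d27:-→d28:H1  best=H1
  del 154.78.65.160/28 (clear depth 28)
  + 34.171.0.0/16 (H1) depth=16
  + 86.2.192.0/20 (H2) depth=20
  + 34.171.0.0/16 (H2) depth=16
  ? 34.171.45.94  path d0:-→d1:-→d2:-→d3:-→d4:-→d5:-→d6:-→d7:-→d8:-→d9:-→d10:-→d11:-→d12:-→d13:-→d14:-→d15:-→d16:H2  best=H2
  ? 86.2.192.0  path d0:-→d1:-→d2:-→d3:-→d4:-→d5:-→d6:-→d7:-→d8:-→d9:-→d10:-→d11:-→d12:-→d13:-→d14:-→d15:-→d16:-→d17:-→d18:-→d19:-→d20:H2  best=H2
  + 86.2.200.38/32 (H2) depth=32
  ? 86.2.200.38  path d0:-→d1:-→d2:-→d3:-→d4:-→d5:-→d6:-→d7:-→d8:-→d9:-→d10:-→d11:-→d12:-→d13:-→d14:-→d15:-→d16:-→d17:-→d18:-→d19:-→d20:H2→d21:-→d22:-→d23:-→d24:-→d25:-→d26:-→d27:-→d28:-→d29:-→d30:-→d31:-→d32:H2  best=H2
  + 0.0.0.0/0 (H1) depth=0
  + 154.78.65.172/31 (H1) depth=31
  + 34.171.149.166/32 (H0) depth=32
  + 86.2.0.0/16 (H2) depth=16
  ? 86.2.0.94  path d0:H1→d1:-→d2:-→d3:-→d4:-→d5:-→d6:-→d7:-→d8:-→d9:-→d10:-→d11:-→d12:-→d13:-→d14:-→d15:-→d16:H2  best=H2
  ? 86.2.22.68  path d0:H1→d1:-→d2:-→d3:-→d4:-→d5:-→d6:-→d7:-→d8:-→d9:-→d10:-→d11:-→d12:-→d13:-→d14:-→d15:-→d16:H2  best=H2
  + 154.78.0.0/16 (H0) depth=16
  ? 34.171.149.166  path d0:H1→d1:-→d2:-→d3:-→d4:-→d5:-→d6:-→d7:-→d8:-→d9:-→d10:-→d11:-→d12:-→d13:-→d14:-→d15:-→d16:H2→d17:-→d18:-→d19:-→d20:-→d21:-→d22:-→d23:-→d24:-→d25:-→d26:-→d27:-→d28:-→d29:-→d30:-→d31:-→d32:H0  best=H0
  ? 86.2.200.38  path d0:H1→d1:-→d2:-→d3:-→d4:-→d5:-→d6:-→d7:-→d8:-→d9:-→d10:-→d11:-→d12:-→d13:-→d14:-→d15:-→d16:H2→d17:-→d18:-→d19:-→d20:H2→d21:-→d22:-→d23:-→d24:-→d25:-→d26:-→d27:-→d28:-→d29:-→d30:-→d31:-→d32:H2  best=H2
  del 154.78.0.0/16 (clear depth 16)
  del 154.78.65.172/31 (clear depth 31)
  ? 34.171.149.166  path d0:H1→d1:-→d2:-→d3:-→d4:-→d5:-→d6:-→d7:-→d8:-→d9:-→d10:-→d11:-→d12:-→d13:-→d14:-→d15:-→d16:H2→d17:-→d18:-→d19:-→d20:-→d21:-→d22:-→d23:-→d24:-→d25:-→d26:-→d27:-→d28:-→d29:-→d30:-→d31:-→d32:H0  best=H0
  + 34.171.0.0/16 (H2) depth=16
  + 34.160.0.0/12 (H0) depth=12
  ? 34.171.0.21  path d0:H1→d1:-→d2:-→d3:-→d4:-→d5:-→d6:-→d7:-→d8:-→d9:-→d10:-→d11:-→d12:H0→d13:-→d14:-→d15:-→d16:H2  best=H2
  + 152.64.0.0/12 (H2) depth=12
  + 154.64.0.0/12 (H0) depth=12
  + 154.78.0.0/16 (H0) depth=16
  + 34.171.144.0/20 (H2) depth=20

== LOOKUPS ==
["H1","H2","H2","H2","H2","H2","H0","H2","H0","H2"]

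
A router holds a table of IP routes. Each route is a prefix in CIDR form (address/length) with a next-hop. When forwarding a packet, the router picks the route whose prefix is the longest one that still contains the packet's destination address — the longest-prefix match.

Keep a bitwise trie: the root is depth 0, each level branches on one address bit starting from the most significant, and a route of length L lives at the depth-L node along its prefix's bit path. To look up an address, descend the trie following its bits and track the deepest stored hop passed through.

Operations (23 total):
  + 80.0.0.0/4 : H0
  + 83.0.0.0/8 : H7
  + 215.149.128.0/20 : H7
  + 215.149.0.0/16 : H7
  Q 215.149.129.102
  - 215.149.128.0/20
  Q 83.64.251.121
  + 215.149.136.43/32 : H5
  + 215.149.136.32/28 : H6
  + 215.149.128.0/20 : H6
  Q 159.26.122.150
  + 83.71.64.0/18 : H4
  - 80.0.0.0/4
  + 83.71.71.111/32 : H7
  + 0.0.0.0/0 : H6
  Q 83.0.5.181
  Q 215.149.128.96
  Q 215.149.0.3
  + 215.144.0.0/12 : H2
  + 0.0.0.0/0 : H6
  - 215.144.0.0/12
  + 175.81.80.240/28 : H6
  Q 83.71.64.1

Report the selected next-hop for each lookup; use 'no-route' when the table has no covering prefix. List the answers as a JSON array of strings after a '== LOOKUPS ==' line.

Process each operation:
  + 80.0.0.0/4 (H0) depth=4
  + 83.0.0.0/8 (H7) depth=8
  + 215.149.128.0/20 (H7) depth=20
  + 215.149.0.0/16 (H7) depth=16
  lookup 215.149.129.102: bits 11010111100101011000 walk d0:-→d1:-→d2:-→d3:-→d4:-→d5:-→d6:-→d7:-→d8:-→d9:-→d10:-→d11:-→d12:-→d13:-→d14:-→d15:-→d16:H7→d17:-→d18:-→d19:-→d20:H7 -> H7
  - 215.149.128.0/20 clear@20
  lookup 83.64.251.121: bits 01010011 walk d0:-→d1:-→d2:-→d3:-→d4:H0→d5:-→d6:-→d7:-→d8:H7 -> H7
  + 215.149.136.43/32 (H5) depth=32
  + 215.149.136.32/28 (H6) depth=28
  + 215.149.128.0/20 (H6) depth=20
  lookup 159.26.122.150: bits 1 walk d0:-→d1:- -> no-route
  + 83.71.64.0/18 (H4) depth=18
  - 80.0.0.0/4 clear@4
  + 83.71.71.111/32 (H7) depth=32
  + 0.0.0.0/0 (H6) depth=0
  lookup 83.0.5.181: bits 010100110 walk d0:H6→d1:-→d2:-→d3:-→d4:-→d5:-→d6:-→d7:-→d8:H7→d9:- -> H7
  lookup 215.149.128.96: bits 11010111100101011000 walk d0:H6→d1:-→d2:-→d3:-→d4:-→d5:-→d6:-→d7:-→d8:-→d9:-→d10:-→d11:-→d12:-→d13:-→d14:-→d15:-→d16:H7→d17:-→d18:-→d19:-→d20:H6 -> H6
  lookup 215.149.0.3: bits 1101011110010101 walk d0:H6→d1:-→d2:-→d3:-→d4:-→d5:-→d6:-→d7:-→d8:-→d9:-→d10:-→d11:-→d12:-→d13:-→d14:-→d15:-→d16:H7 -> H7
  + 215.144.0.0/12 (H2) depth=12
  + 0.0.0.0/0 (H6) depth=0
  - 215.144.0.0/12 clear@12
  + 175.81.80.240/28 (H6) depth=28
  lookup 83.71.64.1: bits 010100110100011101000 walk d0:H6→d1:-→d2:-→d3:-→d4:-→d5:-→d6:-→d7:-→d8:H7→d9:-→d10:-→d11:-→d12:-→d13:-→d14:-→d15:-→d16:-→d17:-→d18:H4→d19:-→d20:-→d21:- -> H4

== LOOKUPS ==
["H7","H7","no-route","H7","H6","H7","H4"]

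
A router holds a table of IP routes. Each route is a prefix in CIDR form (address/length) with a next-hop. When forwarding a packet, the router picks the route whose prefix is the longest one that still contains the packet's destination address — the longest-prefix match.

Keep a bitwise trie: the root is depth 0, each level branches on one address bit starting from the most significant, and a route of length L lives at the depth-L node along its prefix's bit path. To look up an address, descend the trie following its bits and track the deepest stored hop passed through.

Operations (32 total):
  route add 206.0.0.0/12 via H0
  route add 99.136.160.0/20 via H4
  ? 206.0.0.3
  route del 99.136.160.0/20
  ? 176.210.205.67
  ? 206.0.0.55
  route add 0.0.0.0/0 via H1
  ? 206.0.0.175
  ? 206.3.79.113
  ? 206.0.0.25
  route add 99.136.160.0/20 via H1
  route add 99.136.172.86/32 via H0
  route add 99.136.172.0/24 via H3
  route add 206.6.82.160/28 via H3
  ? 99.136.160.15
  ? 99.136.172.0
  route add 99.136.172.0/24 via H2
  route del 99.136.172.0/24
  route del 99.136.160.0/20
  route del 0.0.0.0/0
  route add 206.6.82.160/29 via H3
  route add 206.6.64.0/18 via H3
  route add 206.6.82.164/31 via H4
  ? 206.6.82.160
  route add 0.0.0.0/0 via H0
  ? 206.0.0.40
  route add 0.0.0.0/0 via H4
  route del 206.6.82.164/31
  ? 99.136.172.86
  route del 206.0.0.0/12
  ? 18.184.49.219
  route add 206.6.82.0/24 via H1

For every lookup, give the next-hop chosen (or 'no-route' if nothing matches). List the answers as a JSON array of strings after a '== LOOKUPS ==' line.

Trace:
  add 206.0.0.0/12 -> H0 at depth 12
  add 99.136.160.0/20 -> H4 at depth 20
  lookup 206.0.0.3: bits 110011100000 walk d0:-→d1:-→d2:-→d3:-→d4:-→d5:-→d6:-→d7:-→d8:-→d9:-→d10:-→d11:-→d12:H0 -> H0
  - 99.136.160.0/20 clear@20
  lookup 176.210.205.67: bits 1 walk d0:-→d1:- -> no-route
  lookup 206.0.0.55: bits 110011100000 walk d0:-→d1:-→d2:-→d3:-→d4:-→d5:-→d6:-→d7:-→d8:-→d9:-→d10:-→d11:-→d12:H0 -> H0
  add 0.0.0.0/0 -> H1 at depth 0
  lookup 206.0.0.175: bits 110011100000 walk d0:H1→d1:-→d2:-→d3:-→d4:-→d5:-→d6:-→d7:-→d8:-→d9:-→d10:-→d11:-→d12:H0 -> H0
  lookup 206.3.79.113: bits 110011100000 walk d0:H1→d1:-→d2:-→d3:-→d4:-→d5:-→d6:-→d7:-→d8:-→d9:-→d10:-→d11:-→d12:H0 -> H0
  lookup 206.0.0.25: bits 110011100000 walk d0:H1→d1:-→d2:-→d3:-→d4:-→d5:-→d6:-→d7:-→d8:-→d9:-→d10:-→d11:-→d12:H0 -> H0
  add 99.136.160.0/20 -> H1 at depth 20
  add 99.136.172.86/32 -> H0 at depth 32
  add 99.136.172.0/24 -> H3 at depth 24
  add 206.6.82.160/28 -> H3 at depth 28
  lookup 99.136.160.15: bits 01100011100010001010 walk d0:H1→d1:-→d2:-→d3:-→d4:-→d5:-→d6:-→d7:-→d8:-→d9:-→d10:-→d11:-→d12:-→d13:-→d14:-→d15:-→d16:-→d17:-→d18:-→d19:-→d20:H1 -> H1
  lookup 99.136.172.0: bits 0110001110001000101011000 walk d0:H1→d1:-→d2:-→d3:-→d4:-→d5:-→d6:-→d7:-→d8:-→d9:-→d10:-→d11:-→d12:-→d13:-→d14:-→d15:-→d16:-→d17:-→d18:-→d19:-→d20:H1→d21:-→d22:-→d23:-→d24:H3→d25:- -> H3
  add 99.136.172.0/24 -> H2 at depth 24
  - 99.136.172.0/24 clear@24
  - 99.136.160.0/20 clear@20
  - 0.0.0.0/0 clear@0
  add 206.6.82.160/29 -> H3 at depth 29
  add 206.6.64.0/18 -> H3 at depth 18
  add 206.6.82.164/31 -> H4 at depth 31
  lookup 206.6.82.160: bits 11001110000001100101001010100 walk d0:-→d1:-→d2:-→d3:-→d4:-→d5:-→d6:-→d7:-→d8:-→d9:-→d10:-→d11:-→d12:H0→d13:-→d14:-→d15:-→d16:-→d17:-→d18:H3→d19:-→d20:-→d21:-→d22:-→d23:-→d24:-→d25:-→d26:-→d27:-→d28:H3→d29:H3 -> H3
  add 0.0.0.0/0 -> H0 at depth 0
  lookup 206.0.0.40: bits 1100111000000 walk d0:H0→d1:-→d2:-→d3:-→d4:-→d5:-→d6:-→d7:-→d8:-→d9:-→d10:-→d11:-→d12:H0→d13:- -> H0
  add 0.0.0.0/0 -> H4 at depth 0
  - 206.6.82.164/31 clear@31
  lookup 99.136.172.86: bits 01100011100010001010110001010110 walk d0:H4→d1:-→d2:-→d3:-→d4:-→d5:-→d6:-→d7:-→d8:-→d9:-→d10:-→d11:-→d12:-→d13:-→d14:-→d15:-→d16:-→d17:-→d18:-→d19:-→d20:-→d21:-→d22:-→d23:-→d24:-→d25:-→d26:-→d27:-→d28:-→d29:-→d30:-→d31:-→d32:H0 -> H0
  - 206.0.0.0/12 clear@12
  lookup 18.184.49.219: bits 0 walk d0:H4→d1:- -> H4
  add 206.6.82.0/24 -> H1 at depth 24

== LOOKUPS ==
["H0","no-route","H0","H0","H0","H0","H1","H3","H3","H0","H0","H4"]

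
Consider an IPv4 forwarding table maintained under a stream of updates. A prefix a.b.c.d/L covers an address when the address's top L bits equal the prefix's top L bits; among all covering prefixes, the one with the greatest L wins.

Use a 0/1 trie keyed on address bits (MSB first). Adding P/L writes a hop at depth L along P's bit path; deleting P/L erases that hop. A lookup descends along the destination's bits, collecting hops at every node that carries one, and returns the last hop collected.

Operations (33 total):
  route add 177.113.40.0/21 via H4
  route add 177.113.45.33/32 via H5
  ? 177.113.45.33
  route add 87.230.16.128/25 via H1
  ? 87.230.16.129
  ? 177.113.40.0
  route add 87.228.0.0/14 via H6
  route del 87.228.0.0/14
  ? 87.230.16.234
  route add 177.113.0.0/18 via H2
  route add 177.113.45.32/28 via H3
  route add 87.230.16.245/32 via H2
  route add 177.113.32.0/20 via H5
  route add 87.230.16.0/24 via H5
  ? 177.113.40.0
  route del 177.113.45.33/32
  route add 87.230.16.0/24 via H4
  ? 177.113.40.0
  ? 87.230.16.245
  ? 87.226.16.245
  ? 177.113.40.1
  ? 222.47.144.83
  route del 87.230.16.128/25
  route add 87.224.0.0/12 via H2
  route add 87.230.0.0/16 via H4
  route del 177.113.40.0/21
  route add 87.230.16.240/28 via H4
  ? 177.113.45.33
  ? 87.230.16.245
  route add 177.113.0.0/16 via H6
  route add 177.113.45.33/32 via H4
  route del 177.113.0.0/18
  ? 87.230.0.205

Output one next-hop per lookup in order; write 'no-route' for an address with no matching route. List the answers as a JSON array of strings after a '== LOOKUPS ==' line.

Process each operation:
  + 177.113.40.0/21 (H4) depth=21
  + 177.113.45.33/32 (H5) depth=32
  Q 177.113.45.33: descend 10110001011100010010110100100001 ; hops seen [H4,H5] ; pick H5
  + 87.230.16.128/25 (H1) depth=25
  Q 87.230.16.129: descend 0101011111100110000100001 ; hops seen [H1] ; pick H1
  Q 177.113.40.0: descend 101100010111000100101 ; hops seen [H4] ; pick H4
  + 87.228.0.0/14 (H6) depth=14
  del 87.228.0.0/14 (clear depth 14)
  Q 87.230.16.234: descend 0101011111100110000100001 ; hops seen [H1] ; pick H1
  + 177.113.0.0/18 (H2) depth=18
  + 177.113.45.32/28 (H3) depth=28
  + 87.230.16.245/32 (H2) depth=32
  + 177.113.32.0/20 (H5) depth=20
  + 87.230.16.0/24 (H5) depth=24
  Q 177.113.40.0: descend 101100010111000100101 ; hops seen [H2,H5,H4] ; pick H4
  del 177.113.45.33/32 (clear depth 32)
  + 87.230.16.0/24 (H4) depth=24
  Q 177.113.40.0: descend 101100010111000100101 ; hops seen [H2,H5,H4] ; pick H4
  Q 87.230.16.245: descend 01010111111001100001000011110101 ; hops seen [H4,H1,H2] ; pick H2
  Q 87.226.16.245: descend 0101011111100 ; hops seen [∅] ; pick no-route
  Q 177.113.40.1: descend 101100010111000100101 ; hops seen [H2,H5,H4] ; pick H4
  Q 222.47.144.83: descend 1 ; hops seen [∅] ; pick no-route
  del 87.230.16.128/25 (clear depth 25)
  + 87.224.0.0/12 (H2) depth=12
  + 87.230.0.0/16 (H4) depth=16
  del 177.113.40.0/21 (clear depth 21)
  + 87.230.16.240/28 (H4) depth=28
  Q 177.113.45.33: descend 10110001011100010010110100100001 ; hops seen [H2,H5,H3] ; pick H3
  Q 87.230.16.245: descend 01010111111001100001000011110101 ; hops seen [H2,H4,H4,H4,H2] ; pick H2
  + 177.113.0.0/16 (H6) depth=16
  + 177.113.45.33/32 (H4) depth=32
  del 177.113.0.0/18 (clear depth 18)
  Q 87.230.0.205: descend 0101011111100110000 ; hops seen [H2,H4] ; pick H4

== LOOKUPS ==
["H5","H1","H4","H1","H4","H4","H2","no-route","H4","no-route","H3","H2","H4"]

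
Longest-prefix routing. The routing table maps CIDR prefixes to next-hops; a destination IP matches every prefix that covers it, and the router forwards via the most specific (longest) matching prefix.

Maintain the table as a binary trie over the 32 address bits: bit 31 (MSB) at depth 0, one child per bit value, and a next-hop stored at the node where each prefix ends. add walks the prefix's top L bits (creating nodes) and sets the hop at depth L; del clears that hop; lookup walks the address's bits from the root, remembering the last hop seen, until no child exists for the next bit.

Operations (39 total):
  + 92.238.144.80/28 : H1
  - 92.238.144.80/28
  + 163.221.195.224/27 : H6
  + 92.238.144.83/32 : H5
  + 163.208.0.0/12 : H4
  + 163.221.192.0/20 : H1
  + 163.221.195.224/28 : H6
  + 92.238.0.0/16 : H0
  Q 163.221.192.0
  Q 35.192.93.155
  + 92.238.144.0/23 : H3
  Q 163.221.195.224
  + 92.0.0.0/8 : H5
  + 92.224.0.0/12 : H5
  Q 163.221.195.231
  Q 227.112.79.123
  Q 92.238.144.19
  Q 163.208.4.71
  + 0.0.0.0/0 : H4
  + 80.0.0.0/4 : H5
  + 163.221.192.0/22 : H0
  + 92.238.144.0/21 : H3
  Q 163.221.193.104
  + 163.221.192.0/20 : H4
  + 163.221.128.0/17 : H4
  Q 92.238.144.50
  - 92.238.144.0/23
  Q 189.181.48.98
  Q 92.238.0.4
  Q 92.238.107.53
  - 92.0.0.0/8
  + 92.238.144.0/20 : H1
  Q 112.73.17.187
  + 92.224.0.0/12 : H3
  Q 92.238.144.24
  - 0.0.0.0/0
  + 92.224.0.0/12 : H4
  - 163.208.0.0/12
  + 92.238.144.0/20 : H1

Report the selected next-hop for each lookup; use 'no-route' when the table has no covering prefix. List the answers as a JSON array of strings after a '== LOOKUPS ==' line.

Trace:
  + 92.238.144.80/28 (H1) depth=28
  del 92.238.144.80/28 (clear depth 28)
  + 163.221.195.224/27 (H6) depth=27
  + 92.238.144.83/32 (H5) depth=32
  + 163.208.0.0/12 (H4) depth=12
  + 163.221.192.0/20 (H1) depth=20
  + 163.221.195.224/28 (H6) depth=28
  + 92.238.0.0/16 (H0) depth=16
  lookup 163.221.192.0: bits 1010001111011101110000 walk d0:-→d1:-→d2:-→d3:-→d4:-→d5:-→d6:-→d7:-→d8:-→d9:-→d10:-→d11:-→d12:H4→d13:-→d14:-→d15:-→d16:-→d17:-→d18:-→d19:-→d20:H1→d21:-→d22:- -> H1
  lookup 35.192.93.155: bits 0 walk d0:-→d1:- -> no-route
  + 92.238.144.0/23 (H3) depth=23
  lookup 163.221.195.224: bits 1010001111011101110000111110 walk d0:-→d1:-→d2:-→d3:-→d4:-→d5:-→d6:-→d7:-→d8:-→d9:-→d10:-→d11:-→d12:H4→d13:-→d14:-→d15:-→d16:-→d17:-→d18:-→d19:-→d20:H1→d21:-→d22:-→d23:-→d24:-→d25:-→d26:-→d27:H6→d28:H6 -> H6
  + 92.0.0.0/8 (H5) depth=8
  + 92.224.0.0/12 (H5) depth=12
  lookup 163.221.195.231: bits 1010001111011101110000111110 walk d0:-→d1:-→d2:-→d3:-→d4:-→d5:-→d6:-→d7:-→d8:-→d9:-→d10:-→d11:-→d12:H4→d13:-→d14:-→d15:-→d16:-→d17:-→d18:-→d19:-→d20:H1→d21:-→d22:-→d23:-→d24:-→d25:-→d26:-→d27:H6→d28:H6 -> H6
  lookup 227.112.79.123: bits 1 walk d0:-→d1:- -> no-route
  lookup 92.238.144.19: bits 0101110011101110100100000 walk d0:-→d1:-→d2:-→d3:-→d4:-→d5:-→d6:-→d7:-→d8:H5→d9:-→d10:-→d11:-→d12:H5→d13:-→d14:-→d15:-→d16:H0→d17:-→d18:-→d19:-→d20:-→d21:-→d22:-→d23:H3→d24:-→d25:- -> H3
  lookup 163.208.4.71: bits 101000111101 walk d0:-→d1:-→d2:-→d3:-→d4:-→d5:-→d6:-→d7:-→d8:-→d9:-→d10:-→d11:-→d12:H4 -> H4
  + 0.0.0.0/0 (H4) depth=0
  + 80.0.0.0/4 (H5) depth=4
  + 163.221.192.0/22 (H0) depth=22
  + 92.238.144.0/21 (H3) depth=21
  lookup 163.221.193.104: bits 1010001111011101110000 walk d0:H4→d1:-→d2:-→d3:-→d4:-→d5:-→d6:-→d7:-→d8:-→d9:-→d10:-→d11:-→d12:H4→d13:-→d14:-→d15:-→d16:-→d17:-→d18:-→d19:-→d20:H1→d21:-→d22:H0 -> H0
  + 163.221.192.0/20 (H4) depth=20
  + 163.221.128.0/17 (H4) depth=17
  lookup 92.238.144.50: bits 0101110011101110100100000 walk d0:H4→d1:-→d2:-→d3:-→d4:H5→d5:-→d6:-→d7:-→d8:H5→d9:-→d10:-→d11:-→d12:H5→d13:-→d14:-→d15:-→d16:H0→d17:-→d18:-→d19:-→d20:-→d21:H3→d22:-→d23:H3→d24:-→d25:- -> H3
  del 92.238.144.0/23 (clear depth 23)
  lookup 189.181.48.98: bits 101 walk d0:H4→d1:-→d2:-→d3:- -> H4
  lookup 92.238.0.4: bits 0101110011101110 walk d0:H4→d1:-→d2:-→d3:-→d4:H5→d5:-→d6:-→d7:-→d8:H5→d9:-→d10:-→d11:-→d12:H5→d13:-→d14:-→d15:-→d16:H0 -> H0
  lookup 92.238.107.53: bits 0101110011101110 walk d0:H4→d1:-→d2:-→d3:-→d4:H5→d5:-→d6:-→d7:-→d8:H5→d9:-→d10:-→d11:-→d12:H5→d13:-→d14:-→d15:-→d16:H0 -> H0
  del 92.0.0.0/8 (clear depth 8)
  + 92.238.144.0/20 (H1) depth=20
  lookup 112.73.17.187: bits 01 walk d0:H4→d1:-→d2:- -> H4
  + 92.224.0.0/12 (H3) depth=12
  lookup 92.238.144.24: bits 0101110011101110100100000 walk d0:H4→d1:-→d2:-→d3:-→d4:H5→d5:-→d6:-→d7:-→d8:-→d9:-→d10:-→d11:-→d12:H3→d13:-→d14:-→d15:-→d16:H0→d17:-→d18:-→d19:-→d20:H1→d21:H3→d22:-→d23:-→d24:-→d25:- -> H3
  del 0.0.0.0/0 (clear depth 0)
  + 92.224.0.0/12 (H4) depth=12
  del 163.208.0.0/12 (clear depth 12)
  + 92.238.144.0/20 (H1) depth=20

== LOOKUPS ==
["H1","no-route","H6","H6","no-route","H3","H4","H0","H3","H4","H0","H0","H4","H3"]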